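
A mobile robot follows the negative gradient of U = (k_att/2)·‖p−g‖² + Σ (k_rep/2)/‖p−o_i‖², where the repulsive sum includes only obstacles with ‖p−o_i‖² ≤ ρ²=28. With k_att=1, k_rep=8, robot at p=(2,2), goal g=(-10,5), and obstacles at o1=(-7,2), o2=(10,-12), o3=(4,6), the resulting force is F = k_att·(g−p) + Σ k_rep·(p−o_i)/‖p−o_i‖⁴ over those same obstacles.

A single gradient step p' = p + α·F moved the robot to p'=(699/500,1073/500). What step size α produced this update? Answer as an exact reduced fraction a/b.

α = 1/20

F_att = 1·(g−p) = 1·(-12,3) = (-12.0000,3.0000)
o1: d²=81 > ρ²=28 → inactive
o2: d²=260 > ρ²=28 → inactive
o3: d²=20 ≤ ρ²=28; F_rep = 8·(-2,-4)/20² = (-0.0400,-0.0800)
F = F_att + ΣF_rep = (-12.0400,2.9200)
Δp = p'−p = (-0.6020,0.1460); α = Δx/Fx = (-301/500) / (-301/25) = 1/20
check: Δy/Fy = (73/500) / (73/25) = 1/20 ✓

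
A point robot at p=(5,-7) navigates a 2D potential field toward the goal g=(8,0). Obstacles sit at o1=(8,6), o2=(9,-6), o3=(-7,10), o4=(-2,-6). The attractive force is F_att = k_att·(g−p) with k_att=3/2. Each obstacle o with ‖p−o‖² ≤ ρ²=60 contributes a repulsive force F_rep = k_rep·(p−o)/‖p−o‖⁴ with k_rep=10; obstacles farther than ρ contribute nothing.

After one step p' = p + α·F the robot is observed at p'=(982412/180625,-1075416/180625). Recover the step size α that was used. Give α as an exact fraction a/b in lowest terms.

α = 1/10

F_att = 3/2·(g−p) = 3/2·(3,7) = (4.5000,10.5000)
o1: d²=178 > ρ²=60 → inactive
o2: d²=17 ≤ ρ²=60; F_rep = 10·(-4,-1)/17² = (-0.1384,-0.0346)
o3: d²=433 > ρ²=60 → inactive
o4: d²=50 ≤ ρ²=60; F_rep = 10·(7,-1)/50² = (0.0280,-0.0040)
F = F_att + ΣF_rep = (4.3896,10.4614)
Δp = p'−p = (0.4390,1.0461); α = Δx/Fx = (79287/180625) / (158574/36125) = 1/10
check: Δy/Fy = (188959/180625) / (377918/36125) = 1/10 ✓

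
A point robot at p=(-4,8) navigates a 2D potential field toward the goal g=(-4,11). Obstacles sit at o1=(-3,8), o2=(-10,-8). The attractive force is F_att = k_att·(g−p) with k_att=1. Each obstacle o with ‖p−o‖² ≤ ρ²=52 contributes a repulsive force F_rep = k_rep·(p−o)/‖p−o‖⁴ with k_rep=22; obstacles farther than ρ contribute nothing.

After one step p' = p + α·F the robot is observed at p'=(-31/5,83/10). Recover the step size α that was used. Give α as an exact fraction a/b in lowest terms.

α = 1/10

F_att = 1·(g−p) = 1·(0,3) = (0.0000,3.0000)
o1: d²=1 ≤ ρ²=52; F_rep = 22·(-1,0)/1² = (-22.0000,0.0000)
o2: d²=292 > ρ²=52 → inactive
F = F_att + ΣF_rep = (-22.0000,3.0000)
Δp = p'−p = (-2.2000,0.3000); α = Δx/Fx = (-11/5) / (-22) = 1/10
check: Δy/Fy = (3/10) / (3) = 1/10 ✓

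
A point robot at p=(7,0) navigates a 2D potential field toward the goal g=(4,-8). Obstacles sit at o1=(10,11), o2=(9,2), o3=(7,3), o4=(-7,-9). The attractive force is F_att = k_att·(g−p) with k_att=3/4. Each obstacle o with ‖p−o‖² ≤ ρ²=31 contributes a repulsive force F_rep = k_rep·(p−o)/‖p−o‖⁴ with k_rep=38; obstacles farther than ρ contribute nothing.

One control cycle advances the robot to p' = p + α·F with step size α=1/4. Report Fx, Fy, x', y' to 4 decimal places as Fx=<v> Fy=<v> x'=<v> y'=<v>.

Fx=-3.4375 Fy=-8.5949 x'=6.1406 y'=-2.1487

F_att = 3/4·(g−p) = 3/4·(-3,-8) = (-2.2500,-6.0000)
o1: d²=130 > ρ²=31 → inactive
o2: d²=8 ≤ ρ²=31; F_rep = 38·(-2,-2)/8² = (-1.1875,-1.1875)
o3: d²=9 ≤ ρ²=31; F_rep = 38·(0,-3)/9² = (0.0000,-1.4074)
o4: d²=277 > ρ²=31 → inactive
F = F_att + ΣF_rep = (-3.4375,-8.5949)
p' = p + 1/4·F = (6.1406,-2.1487)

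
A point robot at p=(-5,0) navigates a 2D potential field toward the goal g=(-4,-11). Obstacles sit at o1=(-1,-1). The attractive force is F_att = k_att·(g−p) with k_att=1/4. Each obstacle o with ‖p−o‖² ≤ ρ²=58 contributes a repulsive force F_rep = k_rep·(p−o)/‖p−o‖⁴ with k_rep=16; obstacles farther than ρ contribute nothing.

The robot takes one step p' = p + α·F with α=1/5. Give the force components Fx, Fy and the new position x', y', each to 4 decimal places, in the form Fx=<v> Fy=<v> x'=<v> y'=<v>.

Fx=0.0285 Fy=-2.6946 x'=-4.9943 y'=-0.5389

F_att = 1/4·(g−p) = 1/4·(1,-11) = (0.2500,-2.7500)
o1: d²=17 ≤ ρ²=58; F_rep = 16·(-4,1)/17² = (-0.2215,0.0554)
F = F_att + ΣF_rep = (0.0285,-2.6946)
p' = p + 1/5·F = (-4.9943,-0.5389)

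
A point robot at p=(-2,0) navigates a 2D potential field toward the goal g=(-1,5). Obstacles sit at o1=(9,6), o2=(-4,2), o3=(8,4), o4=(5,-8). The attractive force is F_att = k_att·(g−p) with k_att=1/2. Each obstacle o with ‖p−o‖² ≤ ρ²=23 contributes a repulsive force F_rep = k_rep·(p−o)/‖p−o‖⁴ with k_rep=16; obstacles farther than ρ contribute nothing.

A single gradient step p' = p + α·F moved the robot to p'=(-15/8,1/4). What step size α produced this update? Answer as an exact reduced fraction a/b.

F_att = 1/2·(g−p) = 1/2·(1,5) = (0.5000,2.5000)
o1: d²=157 > ρ²=23 → inactive
o2: d²=8 ≤ ρ²=23; F_rep = 16·(2,-2)/8² = (0.5000,-0.5000)
o3: d²=116 > ρ²=23 → inactive
o4: d²=113 > ρ²=23 → inactive
F = F_att + ΣF_rep = (1.0000,2.0000)
Δp = p'−p = (0.1250,0.2500); α = Δx/Fx = (1/8) / (1) = 1/8
check: Δy/Fy = (1/4) / (2) = 1/8 ✓

α = 1/8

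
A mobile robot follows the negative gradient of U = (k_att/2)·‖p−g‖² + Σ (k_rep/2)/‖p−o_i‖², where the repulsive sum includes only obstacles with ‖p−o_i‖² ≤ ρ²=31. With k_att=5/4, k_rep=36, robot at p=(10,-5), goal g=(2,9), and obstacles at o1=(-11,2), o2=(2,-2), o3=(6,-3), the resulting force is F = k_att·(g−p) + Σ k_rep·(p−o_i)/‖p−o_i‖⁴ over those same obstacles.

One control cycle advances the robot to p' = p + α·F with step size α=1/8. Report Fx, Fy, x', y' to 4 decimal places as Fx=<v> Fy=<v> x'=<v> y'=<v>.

Fx=-9.6400 Fy=17.3200 x'=8.7950 y'=-2.8350

F_att = 5/4·(g−p) = 5/4·(-8,14) = (-10.0000,17.5000)
o1: d²=490 > ρ²=31 → inactive
o2: d²=73 > ρ²=31 → inactive
o3: d²=20 ≤ ρ²=31; F_rep = 36·(4,-2)/20² = (0.3600,-0.1800)
F = F_att + ΣF_rep = (-9.6400,17.3200)
p' = p + 1/8·F = (8.7950,-2.8350)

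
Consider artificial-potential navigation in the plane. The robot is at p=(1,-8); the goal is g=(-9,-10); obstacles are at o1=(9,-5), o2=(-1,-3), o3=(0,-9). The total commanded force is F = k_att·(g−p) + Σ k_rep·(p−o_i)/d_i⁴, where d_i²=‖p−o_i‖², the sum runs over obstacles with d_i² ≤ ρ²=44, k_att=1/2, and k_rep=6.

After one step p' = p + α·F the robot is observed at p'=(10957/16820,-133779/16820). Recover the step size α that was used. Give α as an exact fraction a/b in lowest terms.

α = 1/10

F_att = 1/2·(g−p) = 1/2·(-10,-2) = (-5.0000,-1.0000)
o1: d²=73 > ρ²=44 → inactive
o2: d²=29 ≤ ρ²=44; F_rep = 6·(2,-5)/29² = (0.0143,-0.0357)
o3: d²=2 ≤ ρ²=44; F_rep = 6·(1,1)/2² = (1.5000,1.5000)
F = F_att + ΣF_rep = (-3.4857,0.4643)
Δp = p'−p = (-0.3486,0.0464); α = Δx/Fx = (-5863/16820) / (-5863/1682) = 1/10
check: Δy/Fy = (781/16820) / (781/1682) = 1/10 ✓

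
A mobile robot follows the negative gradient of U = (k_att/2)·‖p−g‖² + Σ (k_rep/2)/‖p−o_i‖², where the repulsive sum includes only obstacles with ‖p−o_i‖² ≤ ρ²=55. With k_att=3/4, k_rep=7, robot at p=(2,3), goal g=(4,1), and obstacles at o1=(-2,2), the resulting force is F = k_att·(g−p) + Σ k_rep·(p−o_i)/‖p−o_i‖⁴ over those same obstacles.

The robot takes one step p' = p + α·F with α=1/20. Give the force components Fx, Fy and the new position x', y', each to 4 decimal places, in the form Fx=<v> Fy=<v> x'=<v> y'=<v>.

F_att = 3/4·(g−p) = 3/4·(2,-2) = (1.5000,-1.5000)
o1: d²=17 ≤ ρ²=55; F_rep = 7·(4,1)/17² = (0.0969,0.0242)
F = F_att + ΣF_rep = (1.5969,-1.4758)
p' = p + 1/20·F = (2.0798,2.9262)

Fx=1.5969 Fy=-1.4758 x'=2.0798 y'=2.9262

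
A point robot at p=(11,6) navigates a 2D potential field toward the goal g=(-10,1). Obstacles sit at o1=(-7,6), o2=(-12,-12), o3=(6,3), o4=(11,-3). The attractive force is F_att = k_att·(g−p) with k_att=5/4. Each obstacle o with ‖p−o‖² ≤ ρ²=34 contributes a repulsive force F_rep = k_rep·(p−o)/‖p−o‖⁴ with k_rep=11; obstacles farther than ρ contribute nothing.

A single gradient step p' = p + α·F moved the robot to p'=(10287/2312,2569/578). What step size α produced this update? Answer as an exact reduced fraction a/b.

F_att = 5/4·(g−p) = 5/4·(-21,-5) = (-26.2500,-6.2500)
o1: d²=324 > ρ²=34 → inactive
o2: d²=853 > ρ²=34 → inactive
o3: d²=34 ≤ ρ²=34; F_rep = 11·(5,3)/34² = (0.0476,0.0285)
o4: d²=81 > ρ²=34 → inactive
F = F_att + ΣF_rep = (-26.2024,-6.2215)
Δp = p'−p = (-6.5506,-1.5554); α = Δx/Fx = (-15145/2312) / (-15145/578) = 1/4
check: Δy/Fy = (-899/578) / (-1798/289) = 1/4 ✓

α = 1/4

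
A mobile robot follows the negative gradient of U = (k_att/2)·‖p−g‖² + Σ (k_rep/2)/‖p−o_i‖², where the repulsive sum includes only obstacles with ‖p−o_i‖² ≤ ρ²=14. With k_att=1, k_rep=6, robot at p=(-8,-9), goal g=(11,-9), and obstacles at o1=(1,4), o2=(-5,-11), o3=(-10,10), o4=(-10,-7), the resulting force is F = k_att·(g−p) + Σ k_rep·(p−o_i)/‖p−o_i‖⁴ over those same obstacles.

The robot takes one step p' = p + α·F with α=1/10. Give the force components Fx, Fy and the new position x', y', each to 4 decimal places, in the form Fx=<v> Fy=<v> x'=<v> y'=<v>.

F_att = 1·(g−p) = 1·(19,0) = (19.0000,0.0000)
o1: d²=250 > ρ²=14 → inactive
o2: d²=13 ≤ ρ²=14; F_rep = 6·(-3,2)/13² = (-0.1065,0.0710)
o3: d²=365 > ρ²=14 → inactive
o4: d²=8 ≤ ρ²=14; F_rep = 6·(2,-2)/8² = (0.1875,-0.1875)
F = F_att + ΣF_rep = (19.0810,-0.1165)
p' = p + 1/10·F = (-6.0919,-9.0116)

Fx=19.0810 Fy=-0.1165 x'=-6.0919 y'=-9.0116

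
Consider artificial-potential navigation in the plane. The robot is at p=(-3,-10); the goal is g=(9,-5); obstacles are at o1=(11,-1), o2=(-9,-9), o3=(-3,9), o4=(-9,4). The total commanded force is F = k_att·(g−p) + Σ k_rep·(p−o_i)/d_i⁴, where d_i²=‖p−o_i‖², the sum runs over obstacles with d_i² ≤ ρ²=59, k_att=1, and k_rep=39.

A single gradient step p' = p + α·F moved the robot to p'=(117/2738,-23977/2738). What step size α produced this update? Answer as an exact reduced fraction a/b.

F_att = 1·(g−p) = 1·(12,5) = (12.0000,5.0000)
o1: d²=277 > ρ²=59 → inactive
o2: d²=37 ≤ ρ²=59; F_rep = 39·(6,-1)/37² = (0.1709,-0.0285)
o3: d²=361 > ρ²=59 → inactive
o4: d²=232 > ρ²=59 → inactive
F = F_att + ΣF_rep = (12.1709,4.9715)
Δp = p'−p = (3.0427,1.2429); α = Δx/Fx = (8331/2738) / (16662/1369) = 1/4
check: Δy/Fy = (3403/2738) / (6806/1369) = 1/4 ✓

α = 1/4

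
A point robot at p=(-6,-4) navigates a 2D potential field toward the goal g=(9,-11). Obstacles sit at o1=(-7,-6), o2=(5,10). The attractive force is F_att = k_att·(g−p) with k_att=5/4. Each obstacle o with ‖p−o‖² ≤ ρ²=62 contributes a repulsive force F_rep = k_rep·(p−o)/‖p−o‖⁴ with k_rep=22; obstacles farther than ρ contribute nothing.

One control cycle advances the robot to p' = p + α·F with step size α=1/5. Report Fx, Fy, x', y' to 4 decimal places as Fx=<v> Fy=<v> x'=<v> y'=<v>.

F_att = 5/4·(g−p) = 5/4·(15,-7) = (18.7500,-8.7500)
o1: d²=5 ≤ ρ²=62; F_rep = 22·(1,2)/5² = (0.8800,1.7600)
o2: d²=317 > ρ²=62 → inactive
F = F_att + ΣF_rep = (19.6300,-6.9900)
p' = p + 1/5·F = (-2.0740,-5.3980)

Fx=19.6300 Fy=-6.9900 x'=-2.0740 y'=-5.3980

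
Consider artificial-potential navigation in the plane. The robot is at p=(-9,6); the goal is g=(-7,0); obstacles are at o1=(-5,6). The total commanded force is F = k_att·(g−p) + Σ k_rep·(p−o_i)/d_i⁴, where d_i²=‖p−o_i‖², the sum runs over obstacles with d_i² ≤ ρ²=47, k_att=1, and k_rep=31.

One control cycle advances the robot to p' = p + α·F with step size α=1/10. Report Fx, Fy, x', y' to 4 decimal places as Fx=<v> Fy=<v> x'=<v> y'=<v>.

Fx=1.5156 Fy=-6.0000 x'=-8.8484 y'=5.4000

F_att = 1·(g−p) = 1·(2,-6) = (2.0000,-6.0000)
o1: d²=16 ≤ ρ²=47; F_rep = 31·(-4,0)/16² = (-0.4844,0.0000)
F = F_att + ΣF_rep = (1.5156,-6.0000)
p' = p + 1/10·F = (-8.8484,5.4000)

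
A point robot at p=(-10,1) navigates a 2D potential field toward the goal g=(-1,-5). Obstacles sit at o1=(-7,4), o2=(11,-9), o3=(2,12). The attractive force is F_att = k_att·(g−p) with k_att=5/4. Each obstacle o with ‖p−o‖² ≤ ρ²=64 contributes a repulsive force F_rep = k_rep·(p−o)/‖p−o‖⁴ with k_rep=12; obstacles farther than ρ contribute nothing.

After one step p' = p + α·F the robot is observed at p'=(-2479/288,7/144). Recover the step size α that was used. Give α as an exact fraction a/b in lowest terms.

α = 1/8

F_att = 5/4·(g−p) = 5/4·(9,-6) = (11.2500,-7.5000)
o1: d²=18 ≤ ρ²=64; F_rep = 12·(-3,-3)/18² = (-0.1111,-0.1111)
o2: d²=541 > ρ²=64 → inactive
o3: d²=265 > ρ²=64 → inactive
F = F_att + ΣF_rep = (11.1389,-7.6111)
Δp = p'−p = (1.3924,-0.9514); α = Δx/Fx = (401/288) / (401/36) = 1/8
check: Δy/Fy = (-137/144) / (-137/18) = 1/8 ✓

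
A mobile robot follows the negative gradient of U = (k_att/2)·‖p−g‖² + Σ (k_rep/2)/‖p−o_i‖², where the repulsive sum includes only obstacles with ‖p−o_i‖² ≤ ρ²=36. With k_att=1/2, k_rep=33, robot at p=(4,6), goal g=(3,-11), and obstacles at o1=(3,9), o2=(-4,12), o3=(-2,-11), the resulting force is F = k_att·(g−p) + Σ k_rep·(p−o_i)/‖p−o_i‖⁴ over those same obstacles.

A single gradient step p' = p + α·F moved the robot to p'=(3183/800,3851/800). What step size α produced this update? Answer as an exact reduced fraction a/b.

F_att = 1/2·(g−p) = 1/2·(-1,-17) = (-0.5000,-8.5000)
o1: d²=10 ≤ ρ²=36; F_rep = 33·(1,-3)/10² = (0.3300,-0.9900)
o2: d²=100 > ρ²=36 → inactive
o3: d²=325 > ρ²=36 → inactive
F = F_att + ΣF_rep = (-0.1700,-9.4900)
Δp = p'−p = (-0.0213,-1.1863); α = Δx/Fx = (-17/800) / (-17/100) = 1/8
check: Δy/Fy = (-949/800) / (-949/100) = 1/8 ✓

α = 1/8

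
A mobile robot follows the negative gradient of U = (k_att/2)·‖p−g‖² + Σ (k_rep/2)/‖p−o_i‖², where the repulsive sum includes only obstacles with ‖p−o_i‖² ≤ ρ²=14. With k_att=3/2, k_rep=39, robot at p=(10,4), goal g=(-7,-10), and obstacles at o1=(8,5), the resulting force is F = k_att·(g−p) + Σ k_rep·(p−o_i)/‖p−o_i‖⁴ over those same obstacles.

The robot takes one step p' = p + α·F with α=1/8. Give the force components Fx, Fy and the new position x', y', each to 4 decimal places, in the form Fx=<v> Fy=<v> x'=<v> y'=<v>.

Fx=-22.3800 Fy=-22.5600 x'=7.2025 y'=1.1800

F_att = 3/2·(g−p) = 3/2·(-17,-14) = (-25.5000,-21.0000)
o1: d²=5 ≤ ρ²=14; F_rep = 39·(2,-1)/5² = (3.1200,-1.5600)
F = F_att + ΣF_rep = (-22.3800,-22.5600)
p' = p + 1/8·F = (7.2025,1.1800)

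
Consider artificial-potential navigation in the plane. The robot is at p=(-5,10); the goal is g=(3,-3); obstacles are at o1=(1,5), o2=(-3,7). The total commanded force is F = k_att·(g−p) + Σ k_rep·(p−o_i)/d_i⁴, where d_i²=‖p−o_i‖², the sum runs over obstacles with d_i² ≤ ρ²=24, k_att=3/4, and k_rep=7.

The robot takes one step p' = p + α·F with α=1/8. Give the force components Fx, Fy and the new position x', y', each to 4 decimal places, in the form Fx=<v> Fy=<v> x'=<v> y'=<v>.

Fx=5.9172 Fy=-9.6257 x'=-4.2604 y'=8.7968

F_att = 3/4·(g−p) = 3/4·(8,-13) = (6.0000,-9.7500)
o1: d²=61 > ρ²=24 → inactive
o2: d²=13 ≤ ρ²=24; F_rep = 7·(-2,3)/13² = (-0.0828,0.1243)
F = F_att + ΣF_rep = (5.9172,-9.6257)
p' = p + 1/8·F = (-4.2604,8.7968)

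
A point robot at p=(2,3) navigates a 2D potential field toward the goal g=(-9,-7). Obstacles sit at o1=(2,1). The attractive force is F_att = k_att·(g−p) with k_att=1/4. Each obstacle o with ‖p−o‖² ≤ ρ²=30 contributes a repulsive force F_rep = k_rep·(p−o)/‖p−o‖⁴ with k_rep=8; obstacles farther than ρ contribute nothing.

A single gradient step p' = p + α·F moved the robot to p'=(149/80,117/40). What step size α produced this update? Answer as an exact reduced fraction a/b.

α = 1/20

F_att = 1/4·(g−p) = 1/4·(-11,-10) = (-2.7500,-2.5000)
o1: d²=4 ≤ ρ²=30; F_rep = 8·(0,2)/4² = (0.0000,1.0000)
F = F_att + ΣF_rep = (-2.7500,-1.5000)
Δp = p'−p = (-0.1375,-0.0750); α = Δx/Fx = (-11/80) / (-11/4) = 1/20
check: Δy/Fy = (-3/40) / (-3/2) = 1/20 ✓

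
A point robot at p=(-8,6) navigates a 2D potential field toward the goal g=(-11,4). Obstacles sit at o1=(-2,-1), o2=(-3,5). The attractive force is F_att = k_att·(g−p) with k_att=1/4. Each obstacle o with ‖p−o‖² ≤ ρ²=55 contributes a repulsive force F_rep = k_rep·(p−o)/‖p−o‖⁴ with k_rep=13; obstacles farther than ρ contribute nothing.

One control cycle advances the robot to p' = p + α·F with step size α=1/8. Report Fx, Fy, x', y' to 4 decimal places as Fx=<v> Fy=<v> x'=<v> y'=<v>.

F_att = 1/4·(g−p) = 1/4·(-3,-2) = (-0.7500,-0.5000)
o1: d²=85 > ρ²=55 → inactive
o2: d²=26 ≤ ρ²=55; F_rep = 13·(-5,1)/26² = (-0.0962,0.0192)
F = F_att + ΣF_rep = (-0.8462,-0.4808)
p' = p + 1/8·F = (-8.1058,5.9399)

Fx=-0.8462 Fy=-0.4808 x'=-8.1058 y'=5.9399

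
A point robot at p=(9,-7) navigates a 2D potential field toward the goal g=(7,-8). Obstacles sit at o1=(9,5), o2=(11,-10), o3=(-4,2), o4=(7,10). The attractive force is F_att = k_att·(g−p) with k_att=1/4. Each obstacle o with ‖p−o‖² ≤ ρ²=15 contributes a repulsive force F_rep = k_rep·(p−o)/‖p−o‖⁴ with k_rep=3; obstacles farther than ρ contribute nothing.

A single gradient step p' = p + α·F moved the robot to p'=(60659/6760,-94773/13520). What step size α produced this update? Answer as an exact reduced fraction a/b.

α = 1/20

F_att = 1/4·(g−p) = 1/4·(-2,-1) = (-0.5000,-0.2500)
o1: d²=144 > ρ²=15 → inactive
o2: d²=13 ≤ ρ²=15; F_rep = 3·(-2,3)/13² = (-0.0355,0.0533)
o3: d²=250 > ρ²=15 → inactive
o4: d²=293 > ρ²=15 → inactive
F = F_att + ΣF_rep = (-0.5355,-0.1967)
Δp = p'−p = (-0.0268,-0.0098); α = Δx/Fx = (-181/6760) / (-181/338) = 1/20
check: Δy/Fy = (-133/13520) / (-133/676) = 1/20 ✓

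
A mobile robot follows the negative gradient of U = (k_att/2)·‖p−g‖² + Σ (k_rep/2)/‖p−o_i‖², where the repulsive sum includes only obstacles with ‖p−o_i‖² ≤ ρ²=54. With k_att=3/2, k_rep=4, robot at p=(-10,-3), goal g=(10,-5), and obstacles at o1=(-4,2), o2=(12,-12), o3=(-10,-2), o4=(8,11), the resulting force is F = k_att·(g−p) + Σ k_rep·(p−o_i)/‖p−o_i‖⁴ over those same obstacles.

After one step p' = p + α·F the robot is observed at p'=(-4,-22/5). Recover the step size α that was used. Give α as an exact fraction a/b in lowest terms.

α = 1/5

F_att = 3/2·(g−p) = 3/2·(20,-2) = (30.0000,-3.0000)
o1: d²=61 > ρ²=54 → inactive
o2: d²=565 > ρ²=54 → inactive
o3: d²=1 ≤ ρ²=54; F_rep = 4·(0,-1)/1² = (0.0000,-4.0000)
o4: d²=520 > ρ²=54 → inactive
F = F_att + ΣF_rep = (30.0000,-7.0000)
Δp = p'−p = (6.0000,-1.4000); α = Δx/Fx = (6) / (30) = 1/5
check: Δy/Fy = (-7/5) / (-7) = 1/5 ✓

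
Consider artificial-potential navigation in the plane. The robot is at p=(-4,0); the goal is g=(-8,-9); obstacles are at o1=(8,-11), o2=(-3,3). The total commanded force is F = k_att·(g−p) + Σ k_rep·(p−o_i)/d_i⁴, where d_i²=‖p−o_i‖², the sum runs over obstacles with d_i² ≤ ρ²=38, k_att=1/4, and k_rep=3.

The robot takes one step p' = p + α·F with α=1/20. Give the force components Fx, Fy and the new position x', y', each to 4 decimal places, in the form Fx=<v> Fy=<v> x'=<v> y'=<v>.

F_att = 1/4·(g−p) = 1/4·(-4,-9) = (-1.0000,-2.2500)
o1: d²=265 > ρ²=38 → inactive
o2: d²=10 ≤ ρ²=38; F_rep = 3·(-1,-3)/10² = (-0.0300,-0.0900)
F = F_att + ΣF_rep = (-1.0300,-2.3400)
p' = p + 1/20·F = (-4.0515,-0.1170)

Fx=-1.0300 Fy=-2.3400 x'=-4.0515 y'=-0.1170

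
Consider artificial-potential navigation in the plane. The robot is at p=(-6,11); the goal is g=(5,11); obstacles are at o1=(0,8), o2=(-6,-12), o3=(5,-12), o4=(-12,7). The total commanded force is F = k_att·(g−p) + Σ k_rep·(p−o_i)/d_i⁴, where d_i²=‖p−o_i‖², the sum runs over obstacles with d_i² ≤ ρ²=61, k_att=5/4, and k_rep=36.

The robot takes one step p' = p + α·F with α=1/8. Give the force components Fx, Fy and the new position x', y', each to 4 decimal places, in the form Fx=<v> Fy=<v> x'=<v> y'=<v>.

Fx=13.7232 Fy=0.1066 x'=-4.2846 y'=11.0133

F_att = 5/4·(g−p) = 5/4·(11,0) = (13.7500,0.0000)
o1: d²=45 ≤ ρ²=61; F_rep = 36·(-6,3)/45² = (-0.1067,0.0533)
o2: d²=529 > ρ²=61 → inactive
o3: d²=650 > ρ²=61 → inactive
o4: d²=52 ≤ ρ²=61; F_rep = 36·(6,4)/52² = (0.0799,0.0533)
F = F_att + ΣF_rep = (13.7232,0.1066)
p' = p + 1/8·F = (-4.2846,11.0133)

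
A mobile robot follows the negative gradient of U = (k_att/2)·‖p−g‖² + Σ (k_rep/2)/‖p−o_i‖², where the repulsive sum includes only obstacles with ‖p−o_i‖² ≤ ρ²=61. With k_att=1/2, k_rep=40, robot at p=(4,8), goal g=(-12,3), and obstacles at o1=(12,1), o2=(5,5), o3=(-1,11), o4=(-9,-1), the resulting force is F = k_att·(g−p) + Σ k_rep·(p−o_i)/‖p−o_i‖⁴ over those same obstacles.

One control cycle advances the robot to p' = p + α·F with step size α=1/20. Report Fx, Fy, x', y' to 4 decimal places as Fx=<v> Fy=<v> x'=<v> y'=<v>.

F_att = 1/2·(g−p) = 1/2·(-16,-5) = (-8.0000,-2.5000)
o1: d²=113 > ρ²=61 → inactive
o2: d²=10 ≤ ρ²=61; F_rep = 40·(-1,3)/10² = (-0.4000,1.2000)
o3: d²=34 ≤ ρ²=61; F_rep = 40·(5,-3)/34² = (0.1730,-0.1038)
o4: d²=250 > ρ²=61 → inactive
F = F_att + ΣF_rep = (-8.2270,-1.4038)
p' = p + 1/20·F = (3.5887,7.9298)

Fx=-8.2270 Fy=-1.4038 x'=3.5887 y'=7.9298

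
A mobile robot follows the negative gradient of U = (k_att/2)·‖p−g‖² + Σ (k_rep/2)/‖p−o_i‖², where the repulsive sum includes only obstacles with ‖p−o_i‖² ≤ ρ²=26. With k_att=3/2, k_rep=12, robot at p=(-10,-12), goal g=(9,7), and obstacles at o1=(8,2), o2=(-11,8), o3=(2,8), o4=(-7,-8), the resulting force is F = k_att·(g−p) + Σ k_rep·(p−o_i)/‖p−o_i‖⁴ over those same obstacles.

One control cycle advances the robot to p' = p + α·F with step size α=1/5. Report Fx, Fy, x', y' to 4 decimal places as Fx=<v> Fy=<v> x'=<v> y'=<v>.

F_att = 3/2·(g−p) = 3/2·(19,19) = (28.5000,28.5000)
o1: d²=520 > ρ²=26 → inactive
o2: d²=401 > ρ²=26 → inactive
o3: d²=544 > ρ²=26 → inactive
o4: d²=25 ≤ ρ²=26; F_rep = 12·(-3,-4)/25² = (-0.0576,-0.0768)
F = F_att + ΣF_rep = (28.4424,28.4232)
p' = p + 1/5·F = (-4.3115,-6.3154)

Fx=28.4424 Fy=28.4232 x'=-4.3115 y'=-6.3154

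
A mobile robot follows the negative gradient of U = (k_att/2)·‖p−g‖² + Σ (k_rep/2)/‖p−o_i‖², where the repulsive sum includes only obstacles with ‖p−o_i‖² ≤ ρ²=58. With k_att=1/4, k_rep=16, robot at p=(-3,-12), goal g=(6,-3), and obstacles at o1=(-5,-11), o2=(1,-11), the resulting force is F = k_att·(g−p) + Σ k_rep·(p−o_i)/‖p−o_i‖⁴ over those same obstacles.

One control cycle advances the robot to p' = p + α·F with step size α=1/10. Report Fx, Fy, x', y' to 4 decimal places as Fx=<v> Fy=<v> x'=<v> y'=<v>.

F_att = 1/4·(g−p) = 1/4·(9,9) = (2.2500,2.2500)
o1: d²=5 ≤ ρ²=58; F_rep = 16·(2,-1)/5² = (1.2800,-0.6400)
o2: d²=17 ≤ ρ²=58; F_rep = 16·(-4,-1)/17² = (-0.2215,-0.0554)
F = F_att + ΣF_rep = (3.3085,1.5546)
p' = p + 1/10·F = (-2.6691,-11.8445)

Fx=3.3085 Fy=1.5546 x'=-2.6691 y'=-11.8445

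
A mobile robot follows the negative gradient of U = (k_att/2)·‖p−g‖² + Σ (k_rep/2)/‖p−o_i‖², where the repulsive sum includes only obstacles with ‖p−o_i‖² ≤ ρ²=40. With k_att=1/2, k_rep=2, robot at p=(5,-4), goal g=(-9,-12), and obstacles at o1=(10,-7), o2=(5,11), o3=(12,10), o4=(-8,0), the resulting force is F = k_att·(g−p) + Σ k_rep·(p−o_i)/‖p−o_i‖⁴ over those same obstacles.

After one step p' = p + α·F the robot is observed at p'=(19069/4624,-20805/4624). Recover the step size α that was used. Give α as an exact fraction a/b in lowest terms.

F_att = 1/2·(g−p) = 1/2·(-14,-8) = (-7.0000,-4.0000)
o1: d²=34 ≤ ρ²=40; F_rep = 2·(-5,3)/34² = (-0.0087,0.0052)
o2: d²=225 > ρ²=40 → inactive
o3: d²=245 > ρ²=40 → inactive
o4: d²=185 > ρ²=40 → inactive
F = F_att + ΣF_rep = (-7.0087,-3.9948)
Δp = p'−p = (-0.8761,-0.4994); α = Δx/Fx = (-4051/4624) / (-4051/578) = 1/8
check: Δy/Fy = (-2309/4624) / (-2309/578) = 1/8 ✓

α = 1/8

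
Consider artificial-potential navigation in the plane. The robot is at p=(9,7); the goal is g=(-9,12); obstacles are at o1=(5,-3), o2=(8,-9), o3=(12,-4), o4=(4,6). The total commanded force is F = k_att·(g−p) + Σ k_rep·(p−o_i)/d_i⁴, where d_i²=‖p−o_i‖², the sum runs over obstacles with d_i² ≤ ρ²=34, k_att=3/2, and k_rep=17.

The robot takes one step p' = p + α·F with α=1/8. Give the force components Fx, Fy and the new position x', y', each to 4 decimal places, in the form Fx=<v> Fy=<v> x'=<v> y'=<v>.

F_att = 3/2·(g−p) = 3/2·(-18,5) = (-27.0000,7.5000)
o1: d²=116 > ρ²=34 → inactive
o2: d²=257 > ρ²=34 → inactive
o3: d²=130 > ρ²=34 → inactive
o4: d²=26 ≤ ρ²=34; F_rep = 17·(5,1)/26² = (0.1257,0.0251)
F = F_att + ΣF_rep = (-26.8743,7.5251)
p' = p + 1/8·F = (5.6407,7.9406)

Fx=-26.8743 Fy=7.5251 x'=5.6407 y'=7.9406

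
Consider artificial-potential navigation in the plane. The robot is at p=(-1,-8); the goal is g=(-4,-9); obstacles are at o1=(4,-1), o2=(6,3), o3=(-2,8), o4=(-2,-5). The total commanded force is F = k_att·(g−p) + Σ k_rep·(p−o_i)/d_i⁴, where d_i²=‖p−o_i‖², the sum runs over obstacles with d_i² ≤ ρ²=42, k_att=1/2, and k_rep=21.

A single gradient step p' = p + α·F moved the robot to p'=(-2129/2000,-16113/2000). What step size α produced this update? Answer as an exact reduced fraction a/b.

F_att = 1/2·(g−p) = 1/2·(-3,-1) = (-1.5000,-0.5000)
o1: d²=74 > ρ²=42 → inactive
o2: d²=170 > ρ²=42 → inactive
o3: d²=257 > ρ²=42 → inactive
o4: d²=10 ≤ ρ²=42; F_rep = 21·(1,-3)/10² = (0.2100,-0.6300)
F = F_att + ΣF_rep = (-1.2900,-1.1300)
Δp = p'−p = (-0.0645,-0.0565); α = Δx/Fx = (-129/2000) / (-129/100) = 1/20
check: Δy/Fy = (-113/2000) / (-113/100) = 1/20 ✓

α = 1/20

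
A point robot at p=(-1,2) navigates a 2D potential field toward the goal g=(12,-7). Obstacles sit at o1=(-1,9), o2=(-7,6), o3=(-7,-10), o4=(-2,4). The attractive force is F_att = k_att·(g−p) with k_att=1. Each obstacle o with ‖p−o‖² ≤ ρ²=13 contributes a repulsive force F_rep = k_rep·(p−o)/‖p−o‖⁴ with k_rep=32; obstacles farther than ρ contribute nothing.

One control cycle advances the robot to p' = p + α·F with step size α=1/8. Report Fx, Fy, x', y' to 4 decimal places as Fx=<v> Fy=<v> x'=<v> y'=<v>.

Fx=14.2800 Fy=-11.5600 x'=0.7850 y'=0.5550

F_att = 1·(g−p) = 1·(13,-9) = (13.0000,-9.0000)
o1: d²=49 > ρ²=13 → inactive
o2: d²=52 > ρ²=13 → inactive
o3: d²=180 > ρ²=13 → inactive
o4: d²=5 ≤ ρ²=13; F_rep = 32·(1,-2)/5² = (1.2800,-2.5600)
F = F_att + ΣF_rep = (14.2800,-11.5600)
p' = p + 1/8·F = (0.7850,0.5550)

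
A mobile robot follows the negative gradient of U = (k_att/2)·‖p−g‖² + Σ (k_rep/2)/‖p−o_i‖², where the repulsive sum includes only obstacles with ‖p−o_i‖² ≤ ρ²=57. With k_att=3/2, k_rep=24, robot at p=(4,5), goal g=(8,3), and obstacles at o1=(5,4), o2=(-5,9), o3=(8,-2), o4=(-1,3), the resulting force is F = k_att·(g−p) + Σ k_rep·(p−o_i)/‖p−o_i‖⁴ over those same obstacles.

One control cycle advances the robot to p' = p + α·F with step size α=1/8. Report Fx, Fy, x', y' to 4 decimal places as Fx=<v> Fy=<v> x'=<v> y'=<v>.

F_att = 3/2·(g−p) = 3/2·(4,-2) = (6.0000,-3.0000)
o1: d²=2 ≤ ρ²=57; F_rep = 24·(-1,1)/2² = (-6.0000,6.0000)
o2: d²=97 > ρ²=57 → inactive
o3: d²=65 > ρ²=57 → inactive
o4: d²=29 ≤ ρ²=57; F_rep = 24·(5,2)/29² = (0.1427,0.0571)
F = F_att + ΣF_rep = (0.1427,3.0571)
p' = p + 1/8·F = (4.0178,5.3821)

Fx=0.1427 Fy=3.0571 x'=4.0178 y'=5.3821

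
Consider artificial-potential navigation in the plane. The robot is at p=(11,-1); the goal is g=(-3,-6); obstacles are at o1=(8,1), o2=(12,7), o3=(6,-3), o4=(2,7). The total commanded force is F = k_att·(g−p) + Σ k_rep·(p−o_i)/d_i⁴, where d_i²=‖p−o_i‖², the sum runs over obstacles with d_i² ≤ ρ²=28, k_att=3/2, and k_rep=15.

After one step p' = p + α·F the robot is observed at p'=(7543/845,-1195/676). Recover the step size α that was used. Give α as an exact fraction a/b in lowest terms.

F_att = 3/2·(g−p) = 3/2·(-14,-5) = (-21.0000,-7.5000)
o1: d²=13 ≤ ρ²=28; F_rep = 15·(3,-2)/13² = (0.2663,-0.1775)
o2: d²=65 > ρ²=28 → inactive
o3: d²=29 > ρ²=28 → inactive
o4: d²=145 > ρ²=28 → inactive
F = F_att + ΣF_rep = (-20.7337,-7.6775)
Δp = p'−p = (-2.0734,-0.7678); α = Δx/Fx = (-1752/845) / (-3504/169) = 1/10
check: Δy/Fy = (-519/676) / (-2595/338) = 1/10 ✓

α = 1/10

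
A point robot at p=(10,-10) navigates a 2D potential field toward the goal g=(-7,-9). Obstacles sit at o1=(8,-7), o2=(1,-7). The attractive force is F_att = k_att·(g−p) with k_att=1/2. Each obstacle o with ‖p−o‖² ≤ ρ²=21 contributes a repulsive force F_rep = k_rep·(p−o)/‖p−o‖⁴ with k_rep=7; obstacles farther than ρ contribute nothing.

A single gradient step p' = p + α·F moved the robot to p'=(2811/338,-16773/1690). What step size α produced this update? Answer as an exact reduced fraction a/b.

F_att = 1/2·(g−p) = 1/2·(-17,1) = (-8.5000,0.5000)
o1: d²=13 ≤ ρ²=21; F_rep = 7·(2,-3)/13² = (0.0828,-0.1243)
o2: d²=90 > ρ²=21 → inactive
F = F_att + ΣF_rep = (-8.4172,0.3757)
Δp = p'−p = (-1.6834,0.0751); α = Δx/Fx = (-569/338) / (-2845/338) = 1/5
check: Δy/Fy = (127/1690) / (127/338) = 1/5 ✓

α = 1/5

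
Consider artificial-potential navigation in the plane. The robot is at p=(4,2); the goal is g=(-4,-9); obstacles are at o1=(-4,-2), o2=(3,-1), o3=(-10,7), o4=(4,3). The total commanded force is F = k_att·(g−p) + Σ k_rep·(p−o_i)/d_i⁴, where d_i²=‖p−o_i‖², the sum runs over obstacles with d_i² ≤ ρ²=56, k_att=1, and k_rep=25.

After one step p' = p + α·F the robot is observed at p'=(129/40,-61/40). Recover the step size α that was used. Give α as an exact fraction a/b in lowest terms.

F_att = 1·(g−p) = 1·(-8,-11) = (-8.0000,-11.0000)
o1: d²=80 > ρ²=56 → inactive
o2: d²=10 ≤ ρ²=56; F_rep = 25·(1,3)/10² = (0.2500,0.7500)
o3: d²=221 > ρ²=56 → inactive
o4: d²=1 ≤ ρ²=56; F_rep = 25·(0,-1)/1² = (0.0000,-25.0000)
F = F_att + ΣF_rep = (-7.7500,-35.2500)
Δp = p'−p = (-0.7750,-3.5250); α = Δx/Fx = (-31/40) / (-31/4) = 1/10
check: Δy/Fy = (-141/40) / (-141/4) = 1/10 ✓

α = 1/10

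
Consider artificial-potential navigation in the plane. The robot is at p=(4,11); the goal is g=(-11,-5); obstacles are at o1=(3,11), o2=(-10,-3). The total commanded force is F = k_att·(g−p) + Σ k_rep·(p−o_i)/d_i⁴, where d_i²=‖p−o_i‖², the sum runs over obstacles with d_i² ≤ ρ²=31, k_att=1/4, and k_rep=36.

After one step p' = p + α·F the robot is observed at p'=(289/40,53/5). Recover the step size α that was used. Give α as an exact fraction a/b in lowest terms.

F_att = 1/4·(g−p) = 1/4·(-15,-16) = (-3.7500,-4.0000)
o1: d²=1 ≤ ρ²=31; F_rep = 36·(1,0)/1² = (36.0000,0.0000)
o2: d²=392 > ρ²=31 → inactive
F = F_att + ΣF_rep = (32.2500,-4.0000)
Δp = p'−p = (3.2250,-0.4000); α = Δx/Fx = (129/40) / (129/4) = 1/10
check: Δy/Fy = (-2/5) / (-4) = 1/10 ✓

α = 1/10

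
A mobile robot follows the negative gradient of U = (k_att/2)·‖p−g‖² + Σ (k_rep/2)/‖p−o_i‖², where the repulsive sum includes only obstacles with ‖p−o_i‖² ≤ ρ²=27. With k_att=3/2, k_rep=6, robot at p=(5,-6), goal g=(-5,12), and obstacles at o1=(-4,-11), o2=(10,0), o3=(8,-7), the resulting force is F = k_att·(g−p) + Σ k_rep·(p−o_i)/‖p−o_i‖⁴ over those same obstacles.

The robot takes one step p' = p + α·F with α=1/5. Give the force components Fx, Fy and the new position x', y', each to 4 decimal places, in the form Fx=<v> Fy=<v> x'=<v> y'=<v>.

Fx=-15.1800 Fy=27.0600 x'=1.9640 y'=-0.5880

F_att = 3/2·(g−p) = 3/2·(-10,18) = (-15.0000,27.0000)
o1: d²=106 > ρ²=27 → inactive
o2: d²=61 > ρ²=27 → inactive
o3: d²=10 ≤ ρ²=27; F_rep = 6·(-3,1)/10² = (-0.1800,0.0600)
F = F_att + ΣF_rep = (-15.1800,27.0600)
p' = p + 1/5·F = (1.9640,-0.5880)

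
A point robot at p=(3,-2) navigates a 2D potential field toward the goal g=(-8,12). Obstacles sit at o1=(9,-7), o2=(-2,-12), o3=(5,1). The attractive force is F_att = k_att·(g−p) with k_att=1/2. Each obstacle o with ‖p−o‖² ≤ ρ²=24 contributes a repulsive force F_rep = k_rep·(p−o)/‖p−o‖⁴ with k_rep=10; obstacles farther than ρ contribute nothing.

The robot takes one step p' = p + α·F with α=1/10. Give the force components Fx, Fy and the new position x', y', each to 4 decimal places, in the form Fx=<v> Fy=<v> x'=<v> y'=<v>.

F_att = 1/2·(g−p) = 1/2·(-11,14) = (-5.5000,7.0000)
o1: d²=61 > ρ²=24 → inactive
o2: d²=125 > ρ²=24 → inactive
o3: d²=13 ≤ ρ²=24; F_rep = 10·(-2,-3)/13² = (-0.1183,-0.1775)
F = F_att + ΣF_rep = (-5.6183,6.8225)
p' = p + 1/10·F = (2.4382,-1.3178)

Fx=-5.6183 Fy=6.8225 x'=2.4382 y'=-1.3178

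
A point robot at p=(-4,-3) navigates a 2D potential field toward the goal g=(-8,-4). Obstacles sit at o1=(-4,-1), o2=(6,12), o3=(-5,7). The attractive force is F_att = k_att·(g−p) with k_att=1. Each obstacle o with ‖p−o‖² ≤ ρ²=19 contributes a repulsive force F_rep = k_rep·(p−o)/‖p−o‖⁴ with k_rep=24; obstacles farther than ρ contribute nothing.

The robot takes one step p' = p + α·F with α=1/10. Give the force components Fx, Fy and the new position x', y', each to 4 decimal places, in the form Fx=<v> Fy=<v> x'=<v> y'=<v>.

F_att = 1·(g−p) = 1·(-4,-1) = (-4.0000,-1.0000)
o1: d²=4 ≤ ρ²=19; F_rep = 24·(0,-2)/4² = (0.0000,-3.0000)
o2: d²=325 > ρ²=19 → inactive
o3: d²=101 > ρ²=19 → inactive
F = F_att + ΣF_rep = (-4.0000,-4.0000)
p' = p + 1/10·F = (-4.4000,-3.4000)

Fx=-4.0000 Fy=-4.0000 x'=-4.4000 y'=-3.4000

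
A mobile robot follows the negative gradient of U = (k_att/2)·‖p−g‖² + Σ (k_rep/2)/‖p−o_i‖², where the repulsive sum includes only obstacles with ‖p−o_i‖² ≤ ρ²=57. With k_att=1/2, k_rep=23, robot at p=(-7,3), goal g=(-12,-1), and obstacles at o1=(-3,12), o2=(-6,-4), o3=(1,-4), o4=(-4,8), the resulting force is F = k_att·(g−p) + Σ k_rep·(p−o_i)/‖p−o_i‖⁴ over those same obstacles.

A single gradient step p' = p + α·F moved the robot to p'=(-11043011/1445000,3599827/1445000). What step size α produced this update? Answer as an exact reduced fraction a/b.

α = 1/4

F_att = 1/2·(g−p) = 1/2·(-5,-4) = (-2.5000,-2.0000)
o1: d²=97 > ρ²=57 → inactive
o2: d²=50 ≤ ρ²=57; F_rep = 23·(-1,7)/50² = (-0.0092,0.0644)
o3: d²=113 > ρ²=57 → inactive
o4: d²=34 ≤ ρ²=57; F_rep = 23·(-3,-5)/34² = (-0.0597,-0.0995)
F = F_att + ΣF_rep = (-2.5689,-2.0351)
Δp = p'−p = (-0.6422,-0.5088); α = Δx/Fx = (-928011/1445000) / (-928011/361250) = 1/4
check: Δy/Fy = (-735173/1445000) / (-735173/361250) = 1/4 ✓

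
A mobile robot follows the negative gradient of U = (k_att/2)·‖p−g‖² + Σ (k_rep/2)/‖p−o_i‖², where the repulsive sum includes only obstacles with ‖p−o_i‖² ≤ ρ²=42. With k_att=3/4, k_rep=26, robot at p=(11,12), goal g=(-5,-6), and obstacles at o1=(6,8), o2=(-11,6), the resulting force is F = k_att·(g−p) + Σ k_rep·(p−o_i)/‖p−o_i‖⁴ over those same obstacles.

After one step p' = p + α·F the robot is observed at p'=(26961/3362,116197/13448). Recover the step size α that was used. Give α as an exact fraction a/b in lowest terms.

α = 1/4

F_att = 3/4·(g−p) = 3/4·(-16,-18) = (-12.0000,-13.5000)
o1: d²=41 ≤ ρ²=42; F_rep = 26·(5,4)/41² = (0.0773,0.0619)
o2: d²=520 > ρ²=42 → inactive
F = F_att + ΣF_rep = (-11.9227,-13.4381)
Δp = p'−p = (-2.9807,-3.3595); α = Δx/Fx = (-10021/3362) / (-20042/1681) = 1/4
check: Δy/Fy = (-45179/13448) / (-45179/3362) = 1/4 ✓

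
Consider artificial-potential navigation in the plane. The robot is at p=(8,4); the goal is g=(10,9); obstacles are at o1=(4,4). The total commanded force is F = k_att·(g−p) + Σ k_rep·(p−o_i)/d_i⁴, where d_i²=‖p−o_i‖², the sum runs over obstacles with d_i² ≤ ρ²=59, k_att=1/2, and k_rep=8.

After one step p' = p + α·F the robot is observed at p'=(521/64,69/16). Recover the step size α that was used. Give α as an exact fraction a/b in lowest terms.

α = 1/8

F_att = 1/2·(g−p) = 1/2·(2,5) = (1.0000,2.5000)
o1: d²=16 ≤ ρ²=59; F_rep = 8·(4,0)/16² = (0.1250,0.0000)
F = F_att + ΣF_rep = (1.1250,2.5000)
Δp = p'−p = (0.1406,0.3125); α = Δx/Fx = (9/64) / (9/8) = 1/8
check: Δy/Fy = (5/16) / (5/2) = 1/8 ✓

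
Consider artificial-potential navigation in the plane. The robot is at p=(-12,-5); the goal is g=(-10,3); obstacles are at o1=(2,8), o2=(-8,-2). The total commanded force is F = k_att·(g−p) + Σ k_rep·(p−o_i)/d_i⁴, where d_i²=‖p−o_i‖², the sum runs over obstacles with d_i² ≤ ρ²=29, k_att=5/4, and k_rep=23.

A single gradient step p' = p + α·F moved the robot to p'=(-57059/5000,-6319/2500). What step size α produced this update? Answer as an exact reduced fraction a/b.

F_att = 5/4·(g−p) = 5/4·(2,8) = (2.5000,10.0000)
o1: d²=365 > ρ²=29 → inactive
o2: d²=25 ≤ ρ²=29; F_rep = 23·(-4,-3)/25² = (-0.1472,-0.1104)
F = F_att + ΣF_rep = (2.3528,9.8896)
Δp = p'−p = (0.5882,2.4724); α = Δx/Fx = (2941/5000) / (2941/1250) = 1/4
check: Δy/Fy = (6181/2500) / (6181/625) = 1/4 ✓

α = 1/4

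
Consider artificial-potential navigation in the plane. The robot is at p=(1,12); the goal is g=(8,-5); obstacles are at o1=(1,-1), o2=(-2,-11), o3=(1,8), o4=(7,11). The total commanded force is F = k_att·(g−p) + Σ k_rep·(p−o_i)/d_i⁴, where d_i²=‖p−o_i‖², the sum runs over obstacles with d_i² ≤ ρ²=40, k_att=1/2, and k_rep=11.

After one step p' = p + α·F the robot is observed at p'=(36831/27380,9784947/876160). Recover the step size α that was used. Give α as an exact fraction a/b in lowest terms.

F_att = 1/2·(g−p) = 1/2·(7,-17) = (3.5000,-8.5000)
o1: d²=169 > ρ²=40 → inactive
o2: d²=538 > ρ²=40 → inactive
o3: d²=16 ≤ ρ²=40; F_rep = 11·(0,4)/16² = (0.0000,0.1719)
o4: d²=37 ≤ ρ²=40; F_rep = 11·(-6,1)/37² = (-0.0482,0.0080)
F = F_att + ΣF_rep = (3.4518,-8.3201)
Δp = p'−p = (0.3452,-0.8320); α = Δx/Fx = (9451/27380) / (9451/2738) = 1/10
check: Δy/Fy = (-728973/876160) / (-728973/87616) = 1/10 ✓

α = 1/10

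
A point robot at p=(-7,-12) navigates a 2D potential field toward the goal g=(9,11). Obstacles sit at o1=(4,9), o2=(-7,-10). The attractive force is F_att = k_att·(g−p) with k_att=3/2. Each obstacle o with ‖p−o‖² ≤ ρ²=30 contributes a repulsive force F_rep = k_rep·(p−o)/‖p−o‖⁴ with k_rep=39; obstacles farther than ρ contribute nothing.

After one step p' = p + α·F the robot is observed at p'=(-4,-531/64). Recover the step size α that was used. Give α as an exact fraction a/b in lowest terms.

F_att = 3/2·(g−p) = 3/2·(16,23) = (24.0000,34.5000)
o1: d²=562 > ρ²=30 → inactive
o2: d²=4 ≤ ρ²=30; F_rep = 39·(0,-2)/4² = (0.0000,-4.8750)
F = F_att + ΣF_rep = (24.0000,29.6250)
Δp = p'−p = (3.0000,3.7031); α = Δx/Fx = (3) / (24) = 1/8
check: Δy/Fy = (237/64) / (237/8) = 1/8 ✓

α = 1/8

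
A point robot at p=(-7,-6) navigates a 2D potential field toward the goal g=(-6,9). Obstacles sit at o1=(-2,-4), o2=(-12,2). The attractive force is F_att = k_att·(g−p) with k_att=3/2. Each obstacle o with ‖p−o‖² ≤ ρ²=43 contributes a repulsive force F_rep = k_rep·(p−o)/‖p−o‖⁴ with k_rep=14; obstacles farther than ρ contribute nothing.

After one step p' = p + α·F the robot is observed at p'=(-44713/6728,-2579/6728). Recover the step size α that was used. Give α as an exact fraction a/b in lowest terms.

α = 1/4

F_att = 3/2·(g−p) = 3/2·(1,15) = (1.5000,22.5000)
o1: d²=29 ≤ ρ²=43; F_rep = 14·(-5,-2)/29² = (-0.0832,-0.0333)
o2: d²=89 > ρ²=43 → inactive
F = F_att + ΣF_rep = (1.4168,22.4667)
Δp = p'−p = (0.3542,5.6167); α = Δx/Fx = (2383/6728) / (2383/1682) = 1/4
check: Δy/Fy = (37789/6728) / (37789/1682) = 1/4 ✓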